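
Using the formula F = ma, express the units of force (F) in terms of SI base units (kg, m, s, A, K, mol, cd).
Units of each symbol in F = ma:
  m (mass): kg
  a (acceleration): m/s²

Multiplying the contributions: [kg] · [m/s²]
Adding exponents of each base unit: kg: 1, m: 1, s: -2
SI base units of force: kg·m/s²

Answer: kg·m/s²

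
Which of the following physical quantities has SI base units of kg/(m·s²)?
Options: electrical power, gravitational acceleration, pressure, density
Checking the SI base units of each option:
  electrical power (P = IV): kg·m²/s³  ✗
  gravitational acceleration (g = GM/r²): m/s²  ✗
  pressure (P = F/A): kg/(m·s²)  ✓ matches
  density (ρ = m/V): kg/m³  ✗

Only pressure has units kg/(m·s²).

Answer: pressure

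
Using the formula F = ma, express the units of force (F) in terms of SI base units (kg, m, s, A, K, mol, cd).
Units of each symbol in F = ma:
  m (mass): kg
  a (acceleration): m/s²

Multiplying the contributions: [kg] · [m/s²]
Adding exponents of each base unit: kg: 1, m: 1, s: -2
SI base units of force: kg·m/s²

Answer: kg·m/s²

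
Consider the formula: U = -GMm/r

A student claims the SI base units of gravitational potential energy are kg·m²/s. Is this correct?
Units of each symbol in U = -GMm/r:
  G (gravitational constant): m³/(kg·s²)
  M (mass): kg
  m (mass): kg
  r (distance): m  → in the denominator, contributes 1/m
  The minus sign does not affect the units.

Multiplying the contributions: [m³/(kg·s²)] · [kg] · [kg] · [1/m]
Adding exponents of each base unit: kg: 1, m: 2, s: -2
SI base units of gravitational potential energy: kg·m²/s²

The claimed units kg·m²/s (exponents kg: 1, m: 2, s: -1) do not match the derived units kg·m²/s² (exponents kg: 1, m: 2, s: -2), so the claim is incorrect.

Answer: No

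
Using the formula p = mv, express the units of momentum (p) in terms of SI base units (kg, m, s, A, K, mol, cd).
Units of each symbol in p = mv:
  m (mass): kg
  v (velocity): m/s

Multiplying the contributions: [kg] · [m/s]
Adding exponents of each base unit: kg: 1, m: 1, s: -1
SI base units of momentum: kg·m/s

Answer: kg·m/s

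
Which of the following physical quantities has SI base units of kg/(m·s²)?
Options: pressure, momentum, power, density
Checking the SI base units of each option:
  pressure (P = F/A): kg/(m·s²)  ✓ matches
  momentum (p = mv): kg·m/s  ✗
  power (P = W/t): kg·m²/s³  ✗
  density (ρ = m/V): kg/m³  ✗

Only pressure has units kg/(m·s²).

Answer: pressure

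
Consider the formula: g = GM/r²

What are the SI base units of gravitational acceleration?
Units of each symbol in g = GM/r²:
  G (gravitational constant): m³/(kg·s²)
  M (mass): kg
  r (distance): m  → to the power 2 in the denominator, contributes 1/m²

Multiplying the contributions: [m³/(kg·s²)] · [kg] · [1/m²]
Adding exponents of each base unit: m: 1, s: -2
SI base units of gravitational acceleration: m/s²

Answer: m/s²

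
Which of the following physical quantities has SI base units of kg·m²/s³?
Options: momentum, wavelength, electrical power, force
Checking the SI base units of each option:
  momentum (p = mv): kg·m/s  ✗
  wavelength (λ = v/f): m  ✗
  electrical power (P = IV): kg·m²/s³  ✓ matches
  force (F = ma): kg·m/s²  ✗

Only electrical power has units kg·m²/s³.

Answer: electrical power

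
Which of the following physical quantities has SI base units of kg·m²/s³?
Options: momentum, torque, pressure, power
Checking the SI base units of each option:
  momentum (p = mv): kg·m/s  ✗
  torque (τ = Fr): kg·m²/s²  ✗
  pressure (P = F/A): kg/(m·s²)  ✗
  power (P = W/t): kg·m²/s³  ✓ matches

Only power has units kg·m²/s³.

Answer: power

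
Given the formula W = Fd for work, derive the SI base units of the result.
Units of each symbol in W = Fd:
  F (force): kg·m/s²
  d (displacement): m

Multiplying the contributions: [kg·m/s²] · [m]
Adding exponents of each base unit: kg: 1, m: 2, s: -2
SI base units of work: kg·m²/s²

Answer: kg·m²/s²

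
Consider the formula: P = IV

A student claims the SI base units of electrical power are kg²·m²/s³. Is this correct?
Units of each symbol in P = IV:
  I (current): A
  V (voltage, in volts): kg·m²/(s³·A)

Multiplying the contributions: [A] · [kg·m²/(s³·A)]
Adding exponents of each base unit: kg: 1, m: 2, s: -3
SI base units of electrical power: kg·m²/s³

The claimed units kg²·m²/s³ (exponents kg: 2, m: 2, s: -3) do not match the derived units kg·m²/s³ (exponents kg: 1, m: 2, s: -3), so the claim is incorrect.

Answer: No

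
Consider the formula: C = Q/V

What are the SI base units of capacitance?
Units of each symbol in C = Q/V:
  Q (charge, in coulombs): s·A
  V (voltage, in volts): kg·m²/(s³·A)  → in the denominator, contributes s³·A/(kg·m²)

Multiplying the contributions: [s·A] · [s³·A/(kg·m²)]
Adding exponents of each base unit: kg: -1, m: -2, s: 4, A: 2
SI base units of capacitance: s⁴·A²/(kg·m²)

Answer: s⁴·A²/(kg·m²)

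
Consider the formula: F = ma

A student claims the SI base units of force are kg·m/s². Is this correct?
Units of each symbol in F = ma:
  m (mass): kg
  a (acceleration): m/s²

Multiplying the contributions: [kg] · [m/s²]
Adding exponents of each base unit: kg: 1, m: 1, s: -2
SI base units of force: kg·m/s²

The claimed units kg·m/s² match the derived units, so the claim is correct.

Answer: Yes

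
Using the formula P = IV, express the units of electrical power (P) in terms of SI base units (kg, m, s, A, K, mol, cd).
Units of each symbol in P = IV:
  I (current): A
  V (voltage, in volts): kg·m²/(s³·A)

Multiplying the contributions: [A] · [kg·m²/(s³·A)]
Adding exponents of each base unit: kg: 1, m: 2, s: -3
SI base units of electrical power: kg·m²/s³

Answer: kg·m²/s³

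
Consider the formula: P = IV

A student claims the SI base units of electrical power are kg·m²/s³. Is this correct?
Units of each symbol in P = IV:
  I (current): A
  V (voltage, in volts): kg·m²/(s³·A)

Multiplying the contributions: [A] · [kg·m²/(s³·A)]
Adding exponents of each base unit: kg: 1, m: 2, s: -3
SI base units of electrical power: kg·m²/s³

The claimed units kg·m²/s³ match the derived units, so the claim is correct.

Answer: Yes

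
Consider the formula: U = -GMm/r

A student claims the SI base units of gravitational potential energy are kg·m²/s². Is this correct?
Units of each symbol in U = -GMm/r:
  G (gravitational constant): m³/(kg·s²)
  M (mass): kg
  m (mass): kg
  r (distance): m  → in the denominator, contributes 1/m
  The minus sign does not affect the units.

Multiplying the contributions: [m³/(kg·s²)] · [kg] · [kg] · [1/m]
Adding exponents of each base unit: kg: 1, m: 2, s: -2
SI base units of gravitational potential energy: kg·m²/s²

The claimed units kg·m²/s² match the derived units, so the claim is correct.

Answer: Yes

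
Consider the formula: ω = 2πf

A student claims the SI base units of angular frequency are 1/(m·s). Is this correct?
Units of each symbol in ω = 2πf:
  f (frequency): 1/s
  The factor 2π is dimensionless.

Multiplying the contributions: [1/s]
Adding exponents of each base unit: s: -1
SI base units of angular frequency: 1/s

The claimed units 1/(m·s) (exponents m: -1, s: -1) do not match the derived units 1/s (exponents s: -1), so the claim is incorrect.

Answer: No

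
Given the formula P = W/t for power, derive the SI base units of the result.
Units of each symbol in P = W/t:
  W (work): kg·m²/s²
  t (time): s  → in the denominator, contributes 1/s

Multiplying the contributions: [kg·m²/s²] · [1/s]
Adding exponents of each base unit: kg: 1, m: 2, s: -3
SI base units of power: kg·m²/s³

Answer: kg·m²/s³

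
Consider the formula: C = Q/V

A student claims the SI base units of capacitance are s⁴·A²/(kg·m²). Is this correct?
Units of each symbol in C = Q/V:
  Q (charge, in coulombs): s·A
  V (voltage, in volts): kg·m²/(s³·A)  → in the denominator, contributes s³·A/(kg·m²)

Multiplying the contributions: [s·A] · [s³·A/(kg·m²)]
Adding exponents of each base unit: kg: -1, m: -2, s: 4, A: 2
SI base units of capacitance: s⁴·A²/(kg·m²)

The claimed units s⁴·A²/(kg·m²) match the derived units, so the claim is correct.

Answer: Yes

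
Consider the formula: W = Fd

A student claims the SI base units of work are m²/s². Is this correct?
Units of each symbol in W = Fd:
  F (force): kg·m/s²
  d (displacement): m

Multiplying the contributions: [kg·m/s²] · [m]
Adding exponents of each base unit: kg: 1, m: 2, s: -2
SI base units of work: kg·m²/s²

The claimed units m²/s² (exponents m: 2, s: -2) do not match the derived units kg·m²/s² (exponents kg: 1, m: 2, s: -2), so the claim is incorrect.

Answer: No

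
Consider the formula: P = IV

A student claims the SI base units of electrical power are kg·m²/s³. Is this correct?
Units of each symbol in P = IV:
  I (current): A
  V (voltage, in volts): kg·m²/(s³·A)

Multiplying the contributions: [A] · [kg·m²/(s³·A)]
Adding exponents of each base unit: kg: 1, m: 2, s: -3
SI base units of electrical power: kg·m²/s³

The claimed units kg·m²/s³ match the derived units, so the claim is correct.

Answer: Yes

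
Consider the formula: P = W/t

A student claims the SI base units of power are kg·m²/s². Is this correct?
Units of each symbol in P = W/t:
  W (work): kg·m²/s²
  t (time): s  → in the denominator, contributes 1/s

Multiplying the contributions: [kg·m²/s²] · [1/s]
Adding exponents of each base unit: kg: 1, m: 2, s: -3
SI base units of power: kg·m²/s³

The claimed units kg·m²/s² (exponents kg: 1, m: 2, s: -2) do not match the derived units kg·m²/s³ (exponents kg: 1, m: 2, s: -3), so the claim is incorrect.

Answer: No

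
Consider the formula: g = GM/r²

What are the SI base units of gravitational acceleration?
Units of each symbol in g = GM/r²:
  G (gravitational constant): m³/(kg·s²)
  M (mass): kg
  r (distance): m  → to the power 2 in the denominator, contributes 1/m²

Multiplying the contributions: [m³/(kg·s²)] · [kg] · [1/m²]
Adding exponents of each base unit: m: 1, s: -2
SI base units of gravitational acceleration: m/s²

Answer: m/s²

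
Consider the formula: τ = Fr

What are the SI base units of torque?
Units of each symbol in τ = Fr:
  F (force): kg·m/s²
  r (lever arm): m

Multiplying the contributions: [kg·m/s²] · [m]
Adding exponents of each base unit: kg: 1, m: 2, s: -2
SI base units of torque: kg·m²/s²

Answer: kg·m²/s²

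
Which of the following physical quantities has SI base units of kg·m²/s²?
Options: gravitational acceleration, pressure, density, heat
Checking the SI base units of each option:
  gravitational acceleration (g = GM/r²): m/s²  ✗
  pressure (P = F/A): kg/(m·s²)  ✗
  density (ρ = m/V): kg/m³  ✗
  heat (Q = mcΔT): kg·m²/s²  ✓ matches

Only heat has units kg·m²/s².

Answer: heat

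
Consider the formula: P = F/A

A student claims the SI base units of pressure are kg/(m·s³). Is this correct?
Units of each symbol in P = F/A:
  F (force): kg·m/s²
  A (area): m²  → in the denominator, contributes 1/m²

Multiplying the contributions: [kg·m/s²] · [1/m²]
Adding exponents of each base unit: kg: 1, m: -1, s: -2
SI base units of pressure: kg/(m·s²)

The claimed units kg/(m·s³) (exponents kg: 1, m: -1, s: -3) do not match the derived units kg/(m·s²) (exponents kg: 1, m: -1, s: -2), so the claim is incorrect.

Answer: No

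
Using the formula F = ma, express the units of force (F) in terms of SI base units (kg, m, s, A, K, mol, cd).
Units of each symbol in F = ma:
  m (mass): kg
  a (acceleration): m/s²

Multiplying the contributions: [kg] · [m/s²]
Adding exponents of each base unit: kg: 1, m: 1, s: -2
SI base units of force: kg·m/s²

Answer: kg·m/s²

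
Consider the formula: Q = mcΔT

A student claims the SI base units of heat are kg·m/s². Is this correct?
Units of each symbol in Q = mcΔT:
  m (mass): kg
  c (specific heat capacity, in J/(kg·K)): m²/(s²·K)
  ΔT (temperature change): K

Multiplying the contributions: [kg] · [m²/(s²·K)] · [K]
Adding exponents of each base unit: kg: 1, m: 2, s: -2
SI base units of heat: kg·m²/s²

The claimed units kg·m/s² (exponents kg: 1, m: 1, s: -2) do not match the derived units kg·m²/s² (exponents kg: 1, m: 2, s: -2), so the claim is incorrect.

Answer: No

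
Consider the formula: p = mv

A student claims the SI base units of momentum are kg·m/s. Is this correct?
Units of each symbol in p = mv:
  m (mass): kg
  v (velocity): m/s

Multiplying the contributions: [kg] · [m/s]
Adding exponents of each base unit: kg: 1, m: 1, s: -1
SI base units of momentum: kg·m/s

The claimed units kg·m/s match the derived units, so the claim is correct.

Answer: Yes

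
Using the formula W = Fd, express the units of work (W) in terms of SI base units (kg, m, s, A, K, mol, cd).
Units of each symbol in W = Fd:
  F (force): kg·m/s²
  d (displacement): m

Multiplying the contributions: [kg·m/s²] · [m]
Adding exponents of each base unit: kg: 1, m: 2, s: -2
SI base units of work: kg·m²/s²

Answer: kg·m²/s²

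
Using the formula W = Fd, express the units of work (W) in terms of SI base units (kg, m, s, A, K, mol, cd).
Units of each symbol in W = Fd:
  F (force): kg·m/s²
  d (displacement): m

Multiplying the contributions: [kg·m/s²] · [m]
Adding exponents of each base unit: kg: 1, m: 2, s: -2
SI base units of work: kg·m²/s²

Answer: kg·m²/s²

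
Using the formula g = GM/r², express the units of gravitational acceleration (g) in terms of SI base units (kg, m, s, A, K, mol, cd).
Units of each symbol in g = GM/r²:
  G (gravitational constant): m³/(kg·s²)
  M (mass): kg
  r (distance): m  → to the power 2 in the denominator, contributes 1/m²

Multiplying the contributions: [m³/(kg·s²)] · [kg] · [1/m²]
Adding exponents of each base unit: m: 1, s: -2
SI base units of gravitational acceleration: m/s²

Answer: m/s²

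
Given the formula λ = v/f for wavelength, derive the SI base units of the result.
Units of each symbol in λ = v/f:
  v (wave speed): m/s
  f (frequency): 1/s  → in the denominator, contributes s

Multiplying the contributions: [m/s] · [s]
Adding exponents of each base unit: m: 1
SI base units of wavelength: m

Answer: m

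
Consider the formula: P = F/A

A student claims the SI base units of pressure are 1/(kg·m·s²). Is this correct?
Units of each symbol in P = F/A:
  F (force): kg·m/s²
  A (area): m²  → in the denominator, contributes 1/m²

Multiplying the contributions: [kg·m/s²] · [1/m²]
Adding exponents of each base unit: kg: 1, m: -1, s: -2
SI base units of pressure: kg/(m·s²)

The claimed units 1/(kg·m·s²) (exponents kg: -1, m: -1, s: -2) do not match the derived units kg/(m·s²) (exponents kg: 1, m: -1, s: -2), so the claim is incorrect.

Answer: No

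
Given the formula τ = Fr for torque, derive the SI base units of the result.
Units of each symbol in τ = Fr:
  F (force): kg·m/s²
  r (lever arm): m

Multiplying the contributions: [kg·m/s²] · [m]
Adding exponents of each base unit: kg: 1, m: 2, s: -2
SI base units of torque: kg·m²/s²

Answer: kg·m²/s²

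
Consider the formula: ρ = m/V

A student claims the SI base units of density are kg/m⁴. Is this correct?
Units of each symbol in ρ = m/V:
  m (mass): kg
  V (volume): m³  → in the denominator, contributes 1/m³

Multiplying the contributions: [kg] · [1/m³]
Adding exponents of each base unit: kg: 1, m: -3
SI base units of density: kg/m³

The claimed units kg/m⁴ (exponents kg: 1, m: -4) do not match the derived units kg/m³ (exponents kg: 1, m: -3), so the claim is incorrect.

Answer: No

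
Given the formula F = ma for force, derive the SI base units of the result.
Units of each symbol in F = ma:
  m (mass): kg
  a (acceleration): m/s²

Multiplying the contributions: [kg] · [m/s²]
Adding exponents of each base unit: kg: 1, m: 1, s: -2
SI base units of force: kg·m/s²

Answer: kg·m/s²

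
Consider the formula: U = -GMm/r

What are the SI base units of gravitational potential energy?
Units of each symbol in U = -GMm/r:
  G (gravitational constant): m³/(kg·s²)
  M (mass): kg
  m (mass): kg
  r (distance): m  → in the denominator, contributes 1/m
  The minus sign does not affect the units.

Multiplying the contributions: [m³/(kg·s²)] · [kg] · [kg] · [1/m]
Adding exponents of each base unit: kg: 1, m: 2, s: -2
SI base units of gravitational potential energy: kg·m²/s²

Answer: kg·m²/s²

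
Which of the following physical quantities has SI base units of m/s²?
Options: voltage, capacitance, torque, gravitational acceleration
Checking the SI base units of each option:
  voltage (V = IR): kg·m²/(s³·A)  ✗
  capacitance (C = Q/V): s⁴·A²/(kg·m²)  ✗
  torque (τ = Fr): kg·m²/s²  ✗
  gravitational acceleration (g = GM/r²): m/s²  ✓ matches

Only gravitational acceleration has units m/s².

Answer: gravitational acceleration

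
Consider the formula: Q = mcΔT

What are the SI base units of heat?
Units of each symbol in Q = mcΔT:
  m (mass): kg
  c (specific heat capacity, in J/(kg·K)): m²/(s²·K)
  ΔT (temperature change): K

Multiplying the contributions: [kg] · [m²/(s²·K)] · [K]
Adding exponents of each base unit: kg: 1, m: 2, s: -2
SI base units of heat: kg·m²/s²

Answer: kg·m²/s²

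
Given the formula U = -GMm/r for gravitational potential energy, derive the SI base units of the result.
Units of each symbol in U = -GMm/r:
  G (gravitational constant): m³/(kg·s²)
  M (mass): kg
  m (mass): kg
  r (distance): m  → in the denominator, contributes 1/m
  The minus sign does not affect the units.

Multiplying the contributions: [m³/(kg·s²)] · [kg] · [kg] · [1/m]
Adding exponents of each base unit: kg: 1, m: 2, s: -2
SI base units of gravitational potential energy: kg·m²/s²

Answer: kg·m²/s²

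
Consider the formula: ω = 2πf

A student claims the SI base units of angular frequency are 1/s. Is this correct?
Units of each symbol in ω = 2πf:
  f (frequency): 1/s
  The factor 2π is dimensionless.

Multiplying the contributions: [1/s]
Adding exponents of each base unit: s: -1
SI base units of angular frequency: 1/s

The claimed units 1/s match the derived units, so the claim is correct.

Answer: Yes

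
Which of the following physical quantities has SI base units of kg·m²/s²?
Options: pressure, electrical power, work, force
Checking the SI base units of each option:
  pressure (P = F/A): kg/(m·s²)  ✗
  electrical power (P = IV): kg·m²/s³  ✗
  work (W = Fd): kg·m²/s²  ✓ matches
  force (F = ma): kg·m/s²  ✗

Only work has units kg·m²/s².

Answer: work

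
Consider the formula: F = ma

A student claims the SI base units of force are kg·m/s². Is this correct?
Units of each symbol in F = ma:
  m (mass): kg
  a (acceleration): m/s²

Multiplying the contributions: [kg] · [m/s²]
Adding exponents of each base unit: kg: 1, m: 1, s: -2
SI base units of force: kg·m/s²

The claimed units kg·m/s² match the derived units, so the claim is correct.

Answer: Yes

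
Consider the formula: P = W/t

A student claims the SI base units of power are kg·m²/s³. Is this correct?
Units of each symbol in P = W/t:
  W (work): kg·m²/s²
  t (time): s  → in the denominator, contributes 1/s

Multiplying the contributions: [kg·m²/s²] · [1/s]
Adding exponents of each base unit: kg: 1, m: 2, s: -3
SI base units of power: kg·m²/s³

The claimed units kg·m²/s³ match the derived units, so the claim is correct.

Answer: Yes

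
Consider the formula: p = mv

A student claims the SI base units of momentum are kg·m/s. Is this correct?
Units of each symbol in p = mv:
  m (mass): kg
  v (velocity): m/s

Multiplying the contributions: [kg] · [m/s]
Adding exponents of each base unit: kg: 1, m: 1, s: -1
SI base units of momentum: kg·m/s

The claimed units kg·m/s match the derived units, so the claim is correct.

Answer: Yes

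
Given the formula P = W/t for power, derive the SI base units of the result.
Units of each symbol in P = W/t:
  W (work): kg·m²/s²
  t (time): s  → in the denominator, contributes 1/s

Multiplying the contributions: [kg·m²/s²] · [1/s]
Adding exponents of each base unit: kg: 1, m: 2, s: -3
SI base units of power: kg·m²/s³

Answer: kg·m²/s³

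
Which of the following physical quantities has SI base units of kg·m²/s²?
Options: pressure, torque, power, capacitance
Checking the SI base units of each option:
  pressure (P = F/A): kg/(m·s²)  ✗
  torque (τ = Fr): kg·m²/s²  ✓ matches
  power (P = W/t): kg·m²/s³  ✗
  capacitance (C = Q/V): s⁴·A²/(kg·m²)  ✗

Only torque has units kg·m²/s².

Answer: torque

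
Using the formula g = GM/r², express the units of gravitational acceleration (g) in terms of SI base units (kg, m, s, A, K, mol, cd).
Units of each symbol in g = GM/r²:
  G (gravitational constant): m³/(kg·s²)
  M (mass): kg
  r (distance): m  → to the power 2 in the denominator, contributes 1/m²

Multiplying the contributions: [m³/(kg·s²)] · [kg] · [1/m²]
Adding exponents of each base unit: m: 1, s: -2
SI base units of gravitational acceleration: m/s²

Answer: m/s²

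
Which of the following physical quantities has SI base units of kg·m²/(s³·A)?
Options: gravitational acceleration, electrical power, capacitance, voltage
Checking the SI base units of each option:
  gravitational acceleration (g = GM/r²): m/s²  ✗
  electrical power (P = IV): kg·m²/s³  ✗
  capacitance (C = Q/V): s⁴·A²/(kg·m²)  ✗
  voltage (V = IR): kg·m²/(s³·A)  ✓ matches

Only voltage has units kg·m²/(s³·A).

Answer: voltage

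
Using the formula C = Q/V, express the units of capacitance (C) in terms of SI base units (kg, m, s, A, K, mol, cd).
Units of each symbol in C = Q/V:
  Q (charge, in coulombs): s·A
  V (voltage, in volts): kg·m²/(s³·A)  → in the denominator, contributes s³·A/(kg·m²)

Multiplying the contributions: [s·A] · [s³·A/(kg·m²)]
Adding exponents of each base unit: kg: -1, m: -2, s: 4, A: 2
SI base units of capacitance: s⁴·A²/(kg·m²)

Answer: s⁴·A²/(kg·m²)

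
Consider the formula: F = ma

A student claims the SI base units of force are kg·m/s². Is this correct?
Units of each symbol in F = ma:
  m (mass): kg
  a (acceleration): m/s²

Multiplying the contributions: [kg] · [m/s²]
Adding exponents of each base unit: kg: 1, m: 1, s: -2
SI base units of force: kg·m/s²

The claimed units kg·m/s² match the derived units, so the claim is correct.

Answer: Yes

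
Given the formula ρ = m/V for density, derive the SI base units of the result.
Units of each symbol in ρ = m/V:
  m (mass): kg
  V (volume): m³  → in the denominator, contributes 1/m³

Multiplying the contributions: [kg] · [1/m³]
Adding exponents of each base unit: kg: 1, m: -3
SI base units of density: kg/m³

Answer: kg/m³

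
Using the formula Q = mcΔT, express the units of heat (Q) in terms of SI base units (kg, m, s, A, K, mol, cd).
Units of each symbol in Q = mcΔT:
  m (mass): kg
  c (specific heat capacity, in J/(kg·K)): m²/(s²·K)
  ΔT (temperature change): K

Multiplying the contributions: [kg] · [m²/(s²·K)] · [K]
Adding exponents of each base unit: kg: 1, m: 2, s: -2
SI base units of heat: kg·m²/s²

Answer: kg·m²/s²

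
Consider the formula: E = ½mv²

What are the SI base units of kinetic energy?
Units of each symbol in E = ½mv²:
  m (mass): kg
  v (speed): m/s  → to the power 2, contributes m²/s²
  The factor ½ is dimensionless.

Multiplying the contributions: [kg] · [m²/s²]
Adding exponents of each base unit: kg: 1, m: 2, s: -2
SI base units of kinetic energy: kg·m²/s²

Answer: kg·m²/s²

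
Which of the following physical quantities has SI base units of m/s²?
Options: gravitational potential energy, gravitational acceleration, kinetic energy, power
Checking the SI base units of each option:
  gravitational potential energy (U = -GMm/r): kg·m²/s²  ✗
  gravitational acceleration (g = GM/r²): m/s²  ✓ matches
  kinetic energy (E = ½mv²): kg·m²/s²  ✗
  power (P = W/t): kg·m²/s³  ✗

Only gravitational acceleration has units m/s².

Answer: gravitational acceleration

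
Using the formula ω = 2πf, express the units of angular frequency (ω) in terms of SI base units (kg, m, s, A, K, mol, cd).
Units of each symbol in ω = 2πf:
  f (frequency): 1/s
  The factor 2π is dimensionless.

Multiplying the contributions: [1/s]
Adding exponents of each base unit: s: -1
SI base units of angular frequency: 1/s

Answer: 1/s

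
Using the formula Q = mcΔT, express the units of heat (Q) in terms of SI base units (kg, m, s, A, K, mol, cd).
Units of each symbol in Q = mcΔT:
  m (mass): kg
  c (specific heat capacity, in J/(kg·K)): m²/(s²·K)
  ΔT (temperature change): K

Multiplying the contributions: [kg] · [m²/(s²·K)] · [K]
Adding exponents of each base unit: kg: 1, m: 2, s: -2
SI base units of heat: kg·m²/s²

Answer: kg·m²/s²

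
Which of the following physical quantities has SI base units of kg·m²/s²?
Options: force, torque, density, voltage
Checking the SI base units of each option:
  force (F = ma): kg·m/s²  ✗
  torque (τ = Fr): kg·m²/s²  ✓ matches
  density (ρ = m/V): kg/m³  ✗
  voltage (V = IR): kg·m²/(s³·A)  ✗

Only torque has units kg·m²/s².

Answer: torque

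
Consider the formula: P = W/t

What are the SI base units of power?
Units of each symbol in P = W/t:
  W (work): kg·m²/s²
  t (time): s  → in the denominator, contributes 1/s

Multiplying the contributions: [kg·m²/s²] · [1/s]
Adding exponents of each base unit: kg: 1, m: 2, s: -3
SI base units of power: kg·m²/s³

Answer: kg·m²/s³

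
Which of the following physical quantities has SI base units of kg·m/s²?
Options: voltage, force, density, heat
Checking the SI base units of each option:
  voltage (V = IR): kg·m²/(s³·A)  ✗
  force (F = ma): kg·m/s²  ✓ matches
  density (ρ = m/V): kg/m³  ✗
  heat (Q = mcΔT): kg·m²/s²  ✗

Only force has units kg·m/s².

Answer: force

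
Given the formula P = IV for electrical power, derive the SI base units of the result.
Units of each symbol in P = IV:
  I (current): A
  V (voltage, in volts): kg·m²/(s³·A)

Multiplying the contributions: [A] · [kg·m²/(s³·A)]
Adding exponents of each base unit: kg: 1, m: 2, s: -3
SI base units of electrical power: kg·m²/s³

Answer: kg·m²/s³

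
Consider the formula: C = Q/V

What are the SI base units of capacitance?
Units of each symbol in C = Q/V:
  Q (charge, in coulombs): s·A
  V (voltage, in volts): kg·m²/(s³·A)  → in the denominator, contributes s³·A/(kg·m²)

Multiplying the contributions: [s·A] · [s³·A/(kg·m²)]
Adding exponents of each base unit: kg: -1, m: -2, s: 4, A: 2
SI base units of capacitance: s⁴·A²/(kg·m²)

Answer: s⁴·A²/(kg·m²)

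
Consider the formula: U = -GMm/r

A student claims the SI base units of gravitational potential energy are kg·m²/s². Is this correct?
Units of each symbol in U = -GMm/r:
  G (gravitational constant): m³/(kg·s²)
  M (mass): kg
  m (mass): kg
  r (distance): m  → in the denominator, contributes 1/m
  The minus sign does not affect the units.

Multiplying the contributions: [m³/(kg·s²)] · [kg] · [kg] · [1/m]
Adding exponents of each base unit: kg: 1, m: 2, s: -2
SI base units of gravitational potential energy: kg·m²/s²

The claimed units kg·m²/s² match the derived units, so the claim is correct.

Answer: Yes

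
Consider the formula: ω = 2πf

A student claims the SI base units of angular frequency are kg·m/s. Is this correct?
Units of each symbol in ω = 2πf:
  f (frequency): 1/s
  The factor 2π is dimensionless.

Multiplying the contributions: [1/s]
Adding exponents of each base unit: s: -1
SI base units of angular frequency: 1/s

The claimed units kg·m/s (exponents kg: 1, m: 1, s: -1) do not match the derived units 1/s (exponents s: -1), so the claim is incorrect.

Answer: No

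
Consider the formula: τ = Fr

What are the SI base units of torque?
Units of each symbol in τ = Fr:
  F (force): kg·m/s²
  r (lever arm): m

Multiplying the contributions: [kg·m/s²] · [m]
Adding exponents of each base unit: kg: 1, m: 2, s: -2
SI base units of torque: kg·m²/s²

Answer: kg·m²/s²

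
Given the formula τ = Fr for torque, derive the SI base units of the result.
Units of each symbol in τ = Fr:
  F (force): kg·m/s²
  r (lever arm): m

Multiplying the contributions: [kg·m/s²] · [m]
Adding exponents of each base unit: kg: 1, m: 2, s: -2
SI base units of torque: kg·m²/s²

Answer: kg·m²/s²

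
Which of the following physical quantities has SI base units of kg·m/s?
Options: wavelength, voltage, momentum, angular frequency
Checking the SI base units of each option:
  wavelength (λ = v/f): m  ✗
  voltage (V = IR): kg·m²/(s³·A)  ✗
  momentum (p = mv): kg·m/s  ✓ matches
  angular frequency (ω = 2πf): 1/s  ✗

Only momentum has units kg·m/s.

Answer: momentum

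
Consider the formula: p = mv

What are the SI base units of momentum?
Units of each symbol in p = mv:
  m (mass): kg
  v (velocity): m/s

Multiplying the contributions: [kg] · [m/s]
Adding exponents of each base unit: kg: 1, m: 1, s: -1
SI base units of momentum: kg·m/s

Answer: kg·m/s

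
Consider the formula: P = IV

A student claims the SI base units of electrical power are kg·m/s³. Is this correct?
Units of each symbol in P = IV:
  I (current): A
  V (voltage, in volts): kg·m²/(s³·A)

Multiplying the contributions: [A] · [kg·m²/(s³·A)]
Adding exponents of each base unit: kg: 1, m: 2, s: -3
SI base units of electrical power: kg·m²/s³

The claimed units kg·m/s³ (exponents kg: 1, m: 1, s: -3) do not match the derived units kg·m²/s³ (exponents kg: 1, m: 2, s: -3), so the claim is incorrect.

Answer: No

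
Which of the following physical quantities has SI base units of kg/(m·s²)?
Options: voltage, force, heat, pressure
Checking the SI base units of each option:
  voltage (V = IR): kg·m²/(s³·A)  ✗
  force (F = ma): kg·m/s²  ✗
  heat (Q = mcΔT): kg·m²/s²  ✗
  pressure (P = F/A): kg/(m·s²)  ✓ matches

Only pressure has units kg/(m·s²).

Answer: pressure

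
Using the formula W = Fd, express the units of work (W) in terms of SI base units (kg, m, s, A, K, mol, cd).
Units of each symbol in W = Fd:
  F (force): kg·m/s²
  d (displacement): m

Multiplying the contributions: [kg·m/s²] · [m]
Adding exponents of each base unit: kg: 1, m: 2, s: -2
SI base units of work: kg·m²/s²

Answer: kg·m²/s²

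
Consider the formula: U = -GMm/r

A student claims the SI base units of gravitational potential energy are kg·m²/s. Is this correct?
Units of each symbol in U = -GMm/r:
  G (gravitational constant): m³/(kg·s²)
  M (mass): kg
  m (mass): kg
  r (distance): m  → in the denominator, contributes 1/m
  The minus sign does not affect the units.

Multiplying the contributions: [m³/(kg·s²)] · [kg] · [kg] · [1/m]
Adding exponents of each base unit: kg: 1, m: 2, s: -2
SI base units of gravitational potential energy: kg·m²/s²

The claimed units kg·m²/s (exponents kg: 1, m: 2, s: -1) do not match the derived units kg·m²/s² (exponents kg: 1, m: 2, s: -2), so the claim is incorrect.

Answer: No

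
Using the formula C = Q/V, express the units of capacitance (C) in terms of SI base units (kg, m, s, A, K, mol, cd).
Units of each symbol in C = Q/V:
  Q (charge, in coulombs): s·A
  V (voltage, in volts): kg·m²/(s³·A)  → in the denominator, contributes s³·A/(kg·m²)

Multiplying the contributions: [s·A] · [s³·A/(kg·m²)]
Adding exponents of each base unit: kg: -1, m: -2, s: 4, A: 2
SI base units of capacitance: s⁴·A²/(kg·m²)

Answer: s⁴·A²/(kg·m²)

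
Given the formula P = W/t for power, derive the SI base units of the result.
Units of each symbol in P = W/t:
  W (work): kg·m²/s²
  t (time): s  → in the denominator, contributes 1/s

Multiplying the contributions: [kg·m²/s²] · [1/s]
Adding exponents of each base unit: kg: 1, m: 2, s: -3
SI base units of power: kg·m²/s³

Answer: kg·m²/s³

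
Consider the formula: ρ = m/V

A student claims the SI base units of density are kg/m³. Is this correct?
Units of each symbol in ρ = m/V:
  m (mass): kg
  V (volume): m³  → in the denominator, contributes 1/m³

Multiplying the contributions: [kg] · [1/m³]
Adding exponents of each base unit: kg: 1, m: -3
SI base units of density: kg/m³

The claimed units kg/m³ match the derived units, so the claim is correct.

Answer: Yes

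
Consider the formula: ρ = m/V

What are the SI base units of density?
Units of each symbol in ρ = m/V:
  m (mass): kg
  V (volume): m³  → in the denominator, contributes 1/m³

Multiplying the contributions: [kg] · [1/m³]
Adding exponents of each base unit: kg: 1, m: -3
SI base units of density: kg/m³

Answer: kg/m³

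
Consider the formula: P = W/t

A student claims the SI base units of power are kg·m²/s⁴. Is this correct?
Units of each symbol in P = W/t:
  W (work): kg·m²/s²
  t (time): s  → in the denominator, contributes 1/s

Multiplying the contributions: [kg·m²/s²] · [1/s]
Adding exponents of each base unit: kg: 1, m: 2, s: -3
SI base units of power: kg·m²/s³

The claimed units kg·m²/s⁴ (exponents kg: 1, m: 2, s: -4) do not match the derived units kg·m²/s³ (exponents kg: 1, m: 2, s: -3), so the claim is incorrect.

Answer: No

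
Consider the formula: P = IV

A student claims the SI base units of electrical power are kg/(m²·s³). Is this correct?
Units of each symbol in P = IV:
  I (current): A
  V (voltage, in volts): kg·m²/(s³·A)

Multiplying the contributions: [A] · [kg·m²/(s³·A)]
Adding exponents of each base unit: kg: 1, m: 2, s: -3
SI base units of electrical power: kg·m²/s³

The claimed units kg/(m²·s³) (exponents kg: 1, m: -2, s: -3) do not match the derived units kg·m²/s³ (exponents kg: 1, m: 2, s: -3), so the claim is incorrect.

Answer: No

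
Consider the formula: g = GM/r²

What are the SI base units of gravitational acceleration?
Units of each symbol in g = GM/r²:
  G (gravitational constant): m³/(kg·s²)
  M (mass): kg
  r (distance): m  → to the power 2 in the denominator, contributes 1/m²

Multiplying the contributions: [m³/(kg·s²)] · [kg] · [1/m²]
Adding exponents of each base unit: m: 1, s: -2
SI base units of gravitational acceleration: m/s²

Answer: m/s²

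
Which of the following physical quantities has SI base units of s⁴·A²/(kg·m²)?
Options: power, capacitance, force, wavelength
Checking the SI base units of each option:
  power (P = W/t): kg·m²/s³  ✗
  capacitance (C = Q/V): s⁴·A²/(kg·m²)  ✓ matches
  force (F = ma): kg·m/s²  ✗
  wavelength (λ = v/f): m  ✗

Only capacitance has units s⁴·A²/(kg·m²).

Answer: capacitance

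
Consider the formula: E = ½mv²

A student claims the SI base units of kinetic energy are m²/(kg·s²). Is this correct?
Units of each symbol in E = ½mv²:
  m (mass): kg
  v (speed): m/s  → to the power 2, contributes m²/s²
  The factor ½ is dimensionless.

Multiplying the contributions: [kg] · [m²/s²]
Adding exponents of each base unit: kg: 1, m: 2, s: -2
SI base units of kinetic energy: kg·m²/s²

The claimed units m²/(kg·s²) (exponents kg: -1, m: 2, s: -2) do not match the derived units kg·m²/s² (exponents kg: 1, m: 2, s: -2), so the claim is incorrect.

Answer: No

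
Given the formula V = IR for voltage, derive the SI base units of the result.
Units of each symbol in V = IR:
  I (current): A
  R (resistance, in ohms): kg·m²/(s³·A²)

Multiplying the contributions: [A] · [kg·m²/(s³·A²)]
Adding exponents of each base unit: kg: 1, m: 2, s: -3, A: -1
SI base units of voltage: kg·m²/(s³·A)

Answer: kg·m²/(s³·A)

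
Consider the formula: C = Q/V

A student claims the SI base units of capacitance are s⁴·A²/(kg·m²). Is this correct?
Units of each symbol in C = Q/V:
  Q (charge, in coulombs): s·A
  V (voltage, in volts): kg·m²/(s³·A)  → in the denominator, contributes s³·A/(kg·m²)

Multiplying the contributions: [s·A] · [s³·A/(kg·m²)]
Adding exponents of each base unit: kg: -1, m: -2, s: 4, A: 2
SI base units of capacitance: s⁴·A²/(kg·m²)

The claimed units s⁴·A²/(kg·m²) match the derived units, so the claim is correct.

Answer: Yes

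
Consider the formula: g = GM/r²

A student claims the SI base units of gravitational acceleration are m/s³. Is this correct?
Units of each symbol in g = GM/r²:
  G (gravitational constant): m³/(kg·s²)
  M (mass): kg
  r (distance): m  → to the power 2 in the denominator, contributes 1/m²

Multiplying the contributions: [m³/(kg·s²)] · [kg] · [1/m²]
Adding exponents of each base unit: m: 1, s: -2
SI base units of gravitational acceleration: m/s²

The claimed units m/s³ (exponents m: 1, s: -3) do not match the derived units m/s² (exponents m: 1, s: -2), so the claim is incorrect.

Answer: No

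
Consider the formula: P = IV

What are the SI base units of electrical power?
Units of each symbol in P = IV:
  I (current): A
  V (voltage, in volts): kg·m²/(s³·A)

Multiplying the contributions: [A] · [kg·m²/(s³·A)]
Adding exponents of each base unit: kg: 1, m: 2, s: -3
SI base units of electrical power: kg·m²/s³

Answer: kg·m²/s³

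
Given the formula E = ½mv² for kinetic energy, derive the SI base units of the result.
Units of each symbol in E = ½mv²:
  m (mass): kg
  v (speed): m/s  → to the power 2, contributes m²/s²
  The factor ½ is dimensionless.

Multiplying the contributions: [kg] · [m²/s²]
Adding exponents of each base unit: kg: 1, m: 2, s: -2
SI base units of kinetic energy: kg·m²/s²

Answer: kg·m²/s²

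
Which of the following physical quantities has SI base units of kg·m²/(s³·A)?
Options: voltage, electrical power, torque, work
Checking the SI base units of each option:
  voltage (V = IR): kg·m²/(s³·A)  ✓ matches
  electrical power (P = IV): kg·m²/s³  ✗
  torque (τ = Fr): kg·m²/s²  ✗
  work (W = Fd): kg·m²/s²  ✗

Only voltage has units kg·m²/(s³·A).

Answer: voltage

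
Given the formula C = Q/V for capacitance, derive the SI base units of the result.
Units of each symbol in C = Q/V:
  Q (charge, in coulombs): s·A
  V (voltage, in volts): kg·m²/(s³·A)  → in the denominator, contributes s³·A/(kg·m²)

Multiplying the contributions: [s·A] · [s³·A/(kg·m²)]
Adding exponents of each base unit: kg: -1, m: -2, s: 4, A: 2
SI base units of capacitance: s⁴·A²/(kg·m²)

Answer: s⁴·A²/(kg·m²)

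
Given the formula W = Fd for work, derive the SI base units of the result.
Units of each symbol in W = Fd:
  F (force): kg·m/s²
  d (displacement): m

Multiplying the contributions: [kg·m/s²] · [m]
Adding exponents of each base unit: kg: 1, m: 2, s: -2
SI base units of work: kg·m²/s²

Answer: kg·m²/s²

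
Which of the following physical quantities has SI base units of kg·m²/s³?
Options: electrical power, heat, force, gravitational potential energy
Checking the SI base units of each option:
  electrical power (P = IV): kg·m²/s³  ✓ matches
  heat (Q = mcΔT): kg·m²/s²  ✗
  force (F = ma): kg·m/s²  ✗
  gravitational potential energy (U = -GMm/r): kg·m²/s²  ✗

Only electrical power has units kg·m²/s³.

Answer: electrical power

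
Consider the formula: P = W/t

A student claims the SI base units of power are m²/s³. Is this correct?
Units of each symbol in P = W/t:
  W (work): kg·m²/s²
  t (time): s  → in the denominator, contributes 1/s

Multiplying the contributions: [kg·m²/s²] · [1/s]
Adding exponents of each base unit: kg: 1, m: 2, s: -3
SI base units of power: kg·m²/s³

The claimed units m²/s³ (exponents m: 2, s: -3) do not match the derived units kg·m²/s³ (exponents kg: 1, m: 2, s: -3), so the claim is incorrect.

Answer: No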